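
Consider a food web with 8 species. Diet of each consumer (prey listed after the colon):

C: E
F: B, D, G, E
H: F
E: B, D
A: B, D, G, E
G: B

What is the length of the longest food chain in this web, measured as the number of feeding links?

One longest chain: B → G → F → H.
It has 4 species and 3 links.

3 links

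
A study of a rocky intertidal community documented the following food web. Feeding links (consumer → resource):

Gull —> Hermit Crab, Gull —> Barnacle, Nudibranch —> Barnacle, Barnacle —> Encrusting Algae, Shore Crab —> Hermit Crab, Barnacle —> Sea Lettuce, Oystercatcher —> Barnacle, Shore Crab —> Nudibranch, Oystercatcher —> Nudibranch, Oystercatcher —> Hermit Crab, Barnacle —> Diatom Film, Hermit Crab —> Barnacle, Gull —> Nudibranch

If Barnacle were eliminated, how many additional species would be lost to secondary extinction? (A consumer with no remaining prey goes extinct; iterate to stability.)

5

Remove Barnacle.
Round 1: Nudibranch (all prey gone), Hermit Crab (all prey gone) → extinct.
Round 2: Gull (all prey gone), Oystercatcher (all prey gone), Shore Crab (all prey gone) → extinct.
No further losses. Total secondary extinctions: 5.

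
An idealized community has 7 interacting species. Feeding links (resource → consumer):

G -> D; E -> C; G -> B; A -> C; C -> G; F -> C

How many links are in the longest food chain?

3 links

One longest chain: F → C → G → D.
It has 4 species and 3 links.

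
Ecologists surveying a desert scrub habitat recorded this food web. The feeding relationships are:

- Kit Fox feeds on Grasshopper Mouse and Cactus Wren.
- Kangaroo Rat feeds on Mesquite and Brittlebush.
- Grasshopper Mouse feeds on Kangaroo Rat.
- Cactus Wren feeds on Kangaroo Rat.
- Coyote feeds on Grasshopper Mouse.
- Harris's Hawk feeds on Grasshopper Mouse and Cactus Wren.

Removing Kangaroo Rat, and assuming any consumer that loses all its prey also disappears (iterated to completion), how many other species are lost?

5

Remove Kangaroo Rat.
Round 1: Grasshopper Mouse (all prey gone), Cactus Wren (all prey gone) → extinct.
Round 2: Harris's Hawk (all prey gone), Kit Fox (all prey gone), Coyote (all prey gone) → extinct.
No further losses. Total secondary extinctions: 5.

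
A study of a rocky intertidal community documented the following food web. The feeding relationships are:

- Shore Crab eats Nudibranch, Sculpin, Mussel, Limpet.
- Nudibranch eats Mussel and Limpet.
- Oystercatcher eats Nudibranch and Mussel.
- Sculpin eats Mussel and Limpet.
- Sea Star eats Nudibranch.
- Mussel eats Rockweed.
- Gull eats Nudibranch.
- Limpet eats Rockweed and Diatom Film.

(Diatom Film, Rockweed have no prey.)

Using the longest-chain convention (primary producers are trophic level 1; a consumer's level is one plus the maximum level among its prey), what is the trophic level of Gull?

Trophic level 4

Diatom Film is a producer → level 1.
Limpet eats Diatom Film (level 1); other prey at levels: Rockweed 1 → level 2.
Nudibranch eats Limpet (level 2); other prey at levels: Mussel 2 → level 3.
Gull eats Nudibranch → level 4.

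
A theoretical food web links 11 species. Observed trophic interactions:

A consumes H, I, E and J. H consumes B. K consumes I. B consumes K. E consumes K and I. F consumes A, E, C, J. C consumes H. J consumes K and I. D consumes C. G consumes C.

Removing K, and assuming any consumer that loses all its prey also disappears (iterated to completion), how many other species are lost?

5

Remove K.
Round 1: B (all prey gone) → extinct.
Round 2: H (all prey gone) → extinct.
Round 3: C (all prey gone) → extinct.
Round 4: G (all prey gone), D (all prey gone) → extinct.
No further losses. Total secondary extinctions: 5.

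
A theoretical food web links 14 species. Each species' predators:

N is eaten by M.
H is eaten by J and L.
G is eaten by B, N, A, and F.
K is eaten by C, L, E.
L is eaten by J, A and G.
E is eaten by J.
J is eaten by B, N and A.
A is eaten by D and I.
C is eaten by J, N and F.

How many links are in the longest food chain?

4 links

One longest chain: H → L → G → N → M.
It has 5 species and 4 links.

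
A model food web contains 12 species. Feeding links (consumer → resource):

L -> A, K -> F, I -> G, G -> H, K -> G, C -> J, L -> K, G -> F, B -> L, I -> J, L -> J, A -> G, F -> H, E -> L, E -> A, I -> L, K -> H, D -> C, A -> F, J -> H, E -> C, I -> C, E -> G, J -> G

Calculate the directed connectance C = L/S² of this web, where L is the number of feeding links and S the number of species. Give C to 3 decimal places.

C = 0.167

The web has S = 12 species and L = 24 feeding links.
C = L / S² = 24 / 144 = 0.1667 ≈ 0.167.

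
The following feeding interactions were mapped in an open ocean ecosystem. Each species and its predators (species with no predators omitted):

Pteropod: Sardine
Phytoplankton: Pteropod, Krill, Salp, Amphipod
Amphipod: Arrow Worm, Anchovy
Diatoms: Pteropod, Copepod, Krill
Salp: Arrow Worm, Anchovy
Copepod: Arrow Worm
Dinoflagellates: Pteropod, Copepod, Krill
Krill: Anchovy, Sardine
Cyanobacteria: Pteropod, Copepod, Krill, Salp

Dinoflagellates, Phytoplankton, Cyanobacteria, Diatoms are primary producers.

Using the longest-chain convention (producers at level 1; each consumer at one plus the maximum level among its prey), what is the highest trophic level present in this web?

Producers (level 1): Dinoflagellates, Phytoplankton, Cyanobacteria, Diatoms.
Phytoplankton → Amphipod → Arrow Worm gives Arrow Worm level 3.
No species has a prey at level 3, so no species reaches level 4.

3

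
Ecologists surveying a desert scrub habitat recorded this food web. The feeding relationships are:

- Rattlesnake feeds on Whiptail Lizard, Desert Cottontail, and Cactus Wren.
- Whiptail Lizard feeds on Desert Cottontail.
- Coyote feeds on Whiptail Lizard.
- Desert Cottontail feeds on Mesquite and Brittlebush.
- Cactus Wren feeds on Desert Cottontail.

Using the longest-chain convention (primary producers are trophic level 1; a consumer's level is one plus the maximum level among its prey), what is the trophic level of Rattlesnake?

Mesquite is a producer → level 1.
Desert Cottontail eats Mesquite (level 1); other prey at levels: Brittlebush 1 → level 2.
Whiptail Lizard eats Desert Cottontail → level 3.
Rattlesnake eats Whiptail Lizard (level 3); other prey at levels: Desert Cottontail 2, Cactus Wren 3 → level 4.

Trophic level 4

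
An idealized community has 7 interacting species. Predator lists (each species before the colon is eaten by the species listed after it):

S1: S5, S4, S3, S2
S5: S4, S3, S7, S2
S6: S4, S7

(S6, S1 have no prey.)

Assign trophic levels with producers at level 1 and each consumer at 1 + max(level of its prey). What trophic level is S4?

Trophic level 3

S1 is a producer → level 1.
S5 eats S1 → level 2.
S4 eats S5 (level 2); other prey at levels: S6 1, S1 1 → level 3.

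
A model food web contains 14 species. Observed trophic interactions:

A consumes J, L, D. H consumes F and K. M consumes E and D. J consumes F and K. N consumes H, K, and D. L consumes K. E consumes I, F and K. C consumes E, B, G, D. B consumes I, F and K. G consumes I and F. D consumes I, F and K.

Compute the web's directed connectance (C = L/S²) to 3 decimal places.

C = 0.143

The web has S = 14 species and L = 28 feeding links.
C = L / S² = 28 / 196 = 0.1429 ≈ 0.143.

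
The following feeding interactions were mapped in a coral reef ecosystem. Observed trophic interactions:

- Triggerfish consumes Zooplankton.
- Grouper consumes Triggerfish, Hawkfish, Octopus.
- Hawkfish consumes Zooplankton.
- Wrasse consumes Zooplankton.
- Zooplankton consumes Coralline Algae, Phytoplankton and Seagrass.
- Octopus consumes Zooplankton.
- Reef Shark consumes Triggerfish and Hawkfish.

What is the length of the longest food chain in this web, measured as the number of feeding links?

One longest chain: Seagrass → Zooplankton → Hawkfish → Grouper.
It has 4 species and 3 links.

3 links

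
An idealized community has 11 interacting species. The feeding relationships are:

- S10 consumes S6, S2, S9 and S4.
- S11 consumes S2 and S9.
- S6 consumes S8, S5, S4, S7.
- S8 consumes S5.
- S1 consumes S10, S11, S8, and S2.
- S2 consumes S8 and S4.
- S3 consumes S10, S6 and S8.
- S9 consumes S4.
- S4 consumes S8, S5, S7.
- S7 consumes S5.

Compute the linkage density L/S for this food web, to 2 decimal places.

L/S = 2.27

There are L = 25 links among S = 11 species.
L/S = 25/11 = 2.2727 ≈ 2.27.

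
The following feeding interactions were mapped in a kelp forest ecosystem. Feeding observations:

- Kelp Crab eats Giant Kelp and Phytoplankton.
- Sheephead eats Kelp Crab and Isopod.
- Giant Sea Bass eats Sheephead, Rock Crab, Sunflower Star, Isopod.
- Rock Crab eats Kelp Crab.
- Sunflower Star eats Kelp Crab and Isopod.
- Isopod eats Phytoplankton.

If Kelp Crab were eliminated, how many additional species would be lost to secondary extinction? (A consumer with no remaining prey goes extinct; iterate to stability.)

Remove Kelp Crab.
Round 1: Rock Crab (all prey gone) → extinct.
No further losses. Total secondary extinctions: 1.

1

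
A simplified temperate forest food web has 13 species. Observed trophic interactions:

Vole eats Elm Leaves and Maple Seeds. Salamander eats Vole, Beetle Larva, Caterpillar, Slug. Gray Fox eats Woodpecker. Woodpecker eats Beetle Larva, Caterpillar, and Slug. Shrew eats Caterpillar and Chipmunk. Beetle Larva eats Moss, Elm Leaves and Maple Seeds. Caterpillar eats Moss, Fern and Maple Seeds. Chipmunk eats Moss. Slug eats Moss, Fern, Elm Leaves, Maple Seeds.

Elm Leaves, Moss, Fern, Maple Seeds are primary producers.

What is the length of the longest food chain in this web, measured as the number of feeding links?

One longest chain: Moss → Caterpillar → Woodpecker → Gray Fox.
It has 4 species and 3 links.

3 links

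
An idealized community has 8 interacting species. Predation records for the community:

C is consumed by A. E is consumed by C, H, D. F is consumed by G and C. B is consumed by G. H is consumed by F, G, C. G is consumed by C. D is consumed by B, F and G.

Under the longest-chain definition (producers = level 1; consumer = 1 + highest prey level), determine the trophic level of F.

Trophic level 3

E is a producer → level 1.
D eats E → level 2.
F eats D (level 2); other prey at levels: H 2 → level 3.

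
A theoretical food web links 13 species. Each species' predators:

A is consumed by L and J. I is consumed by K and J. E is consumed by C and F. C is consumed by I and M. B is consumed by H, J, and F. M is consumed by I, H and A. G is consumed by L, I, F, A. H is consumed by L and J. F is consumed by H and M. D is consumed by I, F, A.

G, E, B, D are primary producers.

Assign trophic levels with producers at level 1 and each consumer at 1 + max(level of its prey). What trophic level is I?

G is a producer → level 1.
F eats G (level 1); other prey at levels: E 1, B 1, D 1 → level 2.
M eats F (level 2); other prey at levels: C 2 → level 3.
I eats M (level 3); other prey at levels: G 1, D 1, C 2 → level 4.

Trophic level 4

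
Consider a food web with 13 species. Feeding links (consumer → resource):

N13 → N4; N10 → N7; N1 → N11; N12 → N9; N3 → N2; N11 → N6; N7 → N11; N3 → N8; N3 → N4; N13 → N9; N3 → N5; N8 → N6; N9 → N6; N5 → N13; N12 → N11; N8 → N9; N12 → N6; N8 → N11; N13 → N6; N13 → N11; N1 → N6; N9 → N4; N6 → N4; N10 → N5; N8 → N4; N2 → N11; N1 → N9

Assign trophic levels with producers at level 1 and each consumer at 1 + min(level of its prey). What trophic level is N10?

Trophic level 4

N4 is a producer → level 1.
N13 eats N4 → level 2.
N5 eats N13 → level 3.
N10 eats N5 → level 4.
No prey of N10 is below level 3, so 4 is the minimum.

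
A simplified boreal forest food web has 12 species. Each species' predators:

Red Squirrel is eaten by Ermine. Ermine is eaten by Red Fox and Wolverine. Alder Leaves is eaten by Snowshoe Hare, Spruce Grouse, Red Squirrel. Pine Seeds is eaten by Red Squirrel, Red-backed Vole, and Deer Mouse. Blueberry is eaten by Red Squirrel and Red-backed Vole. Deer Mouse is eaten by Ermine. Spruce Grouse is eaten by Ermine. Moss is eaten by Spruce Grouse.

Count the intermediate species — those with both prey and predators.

Intermediate species (has both prey and predators): Red Squirrel, Spruce Grouse, Deer Mouse, Ermine.
Count: 4.

4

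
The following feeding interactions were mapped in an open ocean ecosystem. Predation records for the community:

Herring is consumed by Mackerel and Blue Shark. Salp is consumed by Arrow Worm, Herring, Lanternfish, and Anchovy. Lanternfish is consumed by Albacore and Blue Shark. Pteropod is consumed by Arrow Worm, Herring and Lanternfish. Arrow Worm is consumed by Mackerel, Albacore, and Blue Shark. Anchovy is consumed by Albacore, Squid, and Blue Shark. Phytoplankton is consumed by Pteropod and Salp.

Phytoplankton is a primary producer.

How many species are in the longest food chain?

4 species

One longest chain: Phytoplankton → Salp → Arrow Worm → Albacore.
It has 4 species and 3 links.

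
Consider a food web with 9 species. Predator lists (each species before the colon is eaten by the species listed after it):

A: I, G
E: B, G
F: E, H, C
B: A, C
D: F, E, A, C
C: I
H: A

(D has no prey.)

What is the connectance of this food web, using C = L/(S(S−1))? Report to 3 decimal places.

C = 0.208

The web has S = 9 species and L = 15 feeding links.
C = L / (S(S−1)) = 15 / 72 = 0.2083 ≈ 0.208.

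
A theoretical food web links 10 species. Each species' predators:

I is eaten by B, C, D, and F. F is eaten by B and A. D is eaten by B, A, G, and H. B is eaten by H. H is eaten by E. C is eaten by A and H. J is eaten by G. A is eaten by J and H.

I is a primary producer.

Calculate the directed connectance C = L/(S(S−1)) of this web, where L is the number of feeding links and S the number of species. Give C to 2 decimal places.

The web has S = 10 species and L = 17 feeding links.
C = L / (S(S−1)) = 17 / 90 = 0.1889 ≈ 0.19.

C = 0.19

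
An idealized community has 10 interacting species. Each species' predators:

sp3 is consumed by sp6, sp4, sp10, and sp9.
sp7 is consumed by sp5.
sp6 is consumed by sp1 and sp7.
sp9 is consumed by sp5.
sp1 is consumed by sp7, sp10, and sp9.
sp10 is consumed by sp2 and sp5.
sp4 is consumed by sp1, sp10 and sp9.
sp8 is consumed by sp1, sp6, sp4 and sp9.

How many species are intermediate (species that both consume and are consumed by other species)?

6

Intermediate species (has both prey and predators): sp4, sp6, sp1, sp9, sp10, sp7.
Count: 6.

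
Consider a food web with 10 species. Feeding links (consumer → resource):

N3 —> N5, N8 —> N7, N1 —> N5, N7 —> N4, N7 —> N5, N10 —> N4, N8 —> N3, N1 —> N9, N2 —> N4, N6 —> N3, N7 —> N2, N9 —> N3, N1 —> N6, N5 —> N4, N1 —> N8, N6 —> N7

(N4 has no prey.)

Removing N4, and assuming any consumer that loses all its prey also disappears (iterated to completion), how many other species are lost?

Remove N4.
Round 1: N5 (all prey gone), N2 (all prey gone), N10 (all prey gone) → extinct.
Round 2: N3 (all prey gone), N7 (all prey gone) → extinct.
Round 3: N9 (all prey gone), N8 (all prey gone), N6 (all prey gone) → extinct.
Round 4: N1 (all prey gone) → extinct.
No further losses. Total secondary extinctions: 9.

9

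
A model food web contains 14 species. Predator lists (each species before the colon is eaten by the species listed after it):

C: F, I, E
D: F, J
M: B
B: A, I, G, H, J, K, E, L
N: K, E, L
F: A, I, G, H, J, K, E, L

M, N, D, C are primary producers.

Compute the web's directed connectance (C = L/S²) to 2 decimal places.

C = 0.13

The web has S = 14 species and L = 25 feeding links.
C = L / S² = 25 / 196 = 0.1276 ≈ 0.13.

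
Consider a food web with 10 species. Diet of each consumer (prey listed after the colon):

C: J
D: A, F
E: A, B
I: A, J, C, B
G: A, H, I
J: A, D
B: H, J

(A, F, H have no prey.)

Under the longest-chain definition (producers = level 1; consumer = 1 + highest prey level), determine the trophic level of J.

Trophic level 3

A is a producer → level 1.
D eats A (level 1); other prey at levels: F 1 → level 2.
J eats D (level 2); other prey at levels: A 1 → level 3.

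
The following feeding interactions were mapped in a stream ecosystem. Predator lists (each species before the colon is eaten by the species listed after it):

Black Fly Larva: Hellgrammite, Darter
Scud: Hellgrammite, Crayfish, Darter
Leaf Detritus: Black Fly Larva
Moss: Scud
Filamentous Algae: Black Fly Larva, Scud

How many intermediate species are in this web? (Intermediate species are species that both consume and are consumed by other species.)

2

Intermediate species (has both prey and predators): Black Fly Larva, Scud.
Count: 2.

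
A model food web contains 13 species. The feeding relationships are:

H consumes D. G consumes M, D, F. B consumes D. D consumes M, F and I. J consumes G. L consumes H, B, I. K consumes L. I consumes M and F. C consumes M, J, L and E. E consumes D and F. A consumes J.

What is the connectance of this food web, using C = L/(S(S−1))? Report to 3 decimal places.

C = 0.141

The web has S = 13 species and L = 22 feeding links.
C = L / (S(S−1)) = 22 / 156 = 0.1410 ≈ 0.141.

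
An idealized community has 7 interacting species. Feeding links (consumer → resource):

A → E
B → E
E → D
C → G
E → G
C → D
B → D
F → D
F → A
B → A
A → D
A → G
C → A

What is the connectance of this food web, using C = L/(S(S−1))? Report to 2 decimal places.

C = 0.31

The web has S = 7 species and L = 13 feeding links.
C = L / (S(S−1)) = 13 / 42 = 0.3095 ≈ 0.31.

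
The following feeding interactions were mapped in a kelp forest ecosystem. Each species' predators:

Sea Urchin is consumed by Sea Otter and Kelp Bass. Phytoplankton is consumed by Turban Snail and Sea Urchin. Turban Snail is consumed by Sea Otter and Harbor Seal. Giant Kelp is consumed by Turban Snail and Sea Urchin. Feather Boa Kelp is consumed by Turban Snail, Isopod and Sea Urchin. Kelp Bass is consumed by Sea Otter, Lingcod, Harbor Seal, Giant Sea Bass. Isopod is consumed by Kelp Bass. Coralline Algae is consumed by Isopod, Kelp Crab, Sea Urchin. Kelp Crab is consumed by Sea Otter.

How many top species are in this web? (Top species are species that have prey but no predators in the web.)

Top species (has prey, but nothing eats it): Giant Sea Bass, Harbor Seal, Lingcod, Sea Otter.
Count: 4.

4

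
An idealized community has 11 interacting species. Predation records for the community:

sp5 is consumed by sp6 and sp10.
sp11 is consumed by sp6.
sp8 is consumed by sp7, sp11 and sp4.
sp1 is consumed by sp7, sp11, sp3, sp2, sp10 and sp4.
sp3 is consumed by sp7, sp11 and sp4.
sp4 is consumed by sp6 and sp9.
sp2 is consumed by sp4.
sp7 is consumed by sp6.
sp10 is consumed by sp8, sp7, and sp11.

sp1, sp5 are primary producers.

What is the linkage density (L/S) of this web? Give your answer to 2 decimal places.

There are L = 22 links among S = 11 species.
L/S = 22/11 = 2.0000 ≈ 2.00.

L/S = 2.00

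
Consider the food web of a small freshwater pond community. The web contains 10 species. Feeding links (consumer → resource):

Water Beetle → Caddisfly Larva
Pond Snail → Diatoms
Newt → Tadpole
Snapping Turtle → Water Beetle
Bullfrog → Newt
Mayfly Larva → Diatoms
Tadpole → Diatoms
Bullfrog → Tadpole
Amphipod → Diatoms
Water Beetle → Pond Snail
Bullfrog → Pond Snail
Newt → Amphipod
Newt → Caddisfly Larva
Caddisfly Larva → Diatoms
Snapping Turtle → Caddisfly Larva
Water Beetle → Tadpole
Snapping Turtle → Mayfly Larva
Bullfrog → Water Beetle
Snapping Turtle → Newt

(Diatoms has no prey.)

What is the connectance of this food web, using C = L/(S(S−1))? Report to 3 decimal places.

The web has S = 10 species and L = 19 feeding links.
C = L / (S(S−1)) = 19 / 90 = 0.2111 ≈ 0.211.

C = 0.211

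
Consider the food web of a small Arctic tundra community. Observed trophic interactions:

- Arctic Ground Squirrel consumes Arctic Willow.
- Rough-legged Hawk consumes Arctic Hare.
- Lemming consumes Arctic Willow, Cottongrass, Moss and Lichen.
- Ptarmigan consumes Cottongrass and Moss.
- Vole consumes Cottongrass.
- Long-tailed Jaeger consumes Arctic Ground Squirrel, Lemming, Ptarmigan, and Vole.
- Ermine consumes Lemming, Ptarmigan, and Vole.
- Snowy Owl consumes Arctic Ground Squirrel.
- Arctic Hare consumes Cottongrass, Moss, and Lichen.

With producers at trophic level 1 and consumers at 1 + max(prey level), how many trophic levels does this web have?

Producers (level 1): Lichen, Cottongrass, Moss, Arctic Willow.
Arctic Willow → Arctic Ground Squirrel → Snowy Owl gives Snowy Owl level 3.
No species has a prey at level 3, so no species reaches level 4.

3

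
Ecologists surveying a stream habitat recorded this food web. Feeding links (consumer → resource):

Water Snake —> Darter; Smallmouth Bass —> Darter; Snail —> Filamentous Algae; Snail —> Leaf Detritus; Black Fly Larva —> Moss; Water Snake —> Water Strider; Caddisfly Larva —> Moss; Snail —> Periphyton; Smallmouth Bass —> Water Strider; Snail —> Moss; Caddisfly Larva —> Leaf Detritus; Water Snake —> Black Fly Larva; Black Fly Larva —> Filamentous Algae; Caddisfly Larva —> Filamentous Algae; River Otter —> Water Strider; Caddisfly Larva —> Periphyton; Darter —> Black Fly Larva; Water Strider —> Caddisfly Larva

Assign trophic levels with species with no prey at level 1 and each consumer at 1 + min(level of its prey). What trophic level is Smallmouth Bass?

Trophic level 4

Filamentous Algae has no prey (basal) → level 1.
Caddisfly Larva eats Filamentous Algae → level 2.
Water Strider eats Caddisfly Larva → level 3.
Smallmouth Bass eats Water Strider → level 4.
No prey of Smallmouth Bass is below level 3, so 4 is the minimum.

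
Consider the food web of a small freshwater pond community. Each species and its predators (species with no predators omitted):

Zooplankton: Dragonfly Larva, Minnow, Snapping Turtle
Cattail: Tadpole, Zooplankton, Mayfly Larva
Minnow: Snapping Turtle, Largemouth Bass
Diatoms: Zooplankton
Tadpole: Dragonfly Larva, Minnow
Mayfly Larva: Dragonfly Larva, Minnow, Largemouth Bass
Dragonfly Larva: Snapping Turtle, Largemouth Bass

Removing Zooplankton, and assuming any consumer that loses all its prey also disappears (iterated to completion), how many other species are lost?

Remove Zooplankton.
Every predator of it retains at least one other prey: Dragonfly Larva still has Tadpole, Mayfly Larva; Minnow still has Tadpole, Mayfly Larva; Snapping Turtle still has Dragonfly Larva, Minnow.
No consumer loses all prey, so no secondary extinctions occur.

0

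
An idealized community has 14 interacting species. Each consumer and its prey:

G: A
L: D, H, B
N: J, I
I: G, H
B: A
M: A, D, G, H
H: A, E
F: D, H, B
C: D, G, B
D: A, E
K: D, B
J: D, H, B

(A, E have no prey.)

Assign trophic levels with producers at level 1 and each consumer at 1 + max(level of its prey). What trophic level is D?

A is a producer → level 1.
D eats A (level 1); other prey at levels: E 1 → level 2.

Trophic level 2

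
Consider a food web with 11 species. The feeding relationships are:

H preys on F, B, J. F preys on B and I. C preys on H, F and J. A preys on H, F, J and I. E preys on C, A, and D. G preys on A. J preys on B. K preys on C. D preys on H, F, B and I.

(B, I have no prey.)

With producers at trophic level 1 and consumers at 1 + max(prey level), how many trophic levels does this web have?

5

Producers (level 1): B, I.
B → F → H → A → G gives G level 5.
No species has a prey at level 5, so no species reaches level 6.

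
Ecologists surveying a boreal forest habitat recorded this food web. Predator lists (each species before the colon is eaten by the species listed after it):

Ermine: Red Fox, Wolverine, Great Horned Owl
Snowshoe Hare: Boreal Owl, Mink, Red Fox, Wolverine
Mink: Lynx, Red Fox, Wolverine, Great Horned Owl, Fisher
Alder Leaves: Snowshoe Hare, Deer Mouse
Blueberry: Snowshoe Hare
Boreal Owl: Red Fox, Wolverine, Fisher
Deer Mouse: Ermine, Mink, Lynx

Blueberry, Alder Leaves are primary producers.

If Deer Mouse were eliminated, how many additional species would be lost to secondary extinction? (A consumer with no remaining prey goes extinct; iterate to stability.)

Remove Deer Mouse.
Round 1: Ermine (all prey gone) → extinct.
No further losses. Total secondary extinctions: 1.

1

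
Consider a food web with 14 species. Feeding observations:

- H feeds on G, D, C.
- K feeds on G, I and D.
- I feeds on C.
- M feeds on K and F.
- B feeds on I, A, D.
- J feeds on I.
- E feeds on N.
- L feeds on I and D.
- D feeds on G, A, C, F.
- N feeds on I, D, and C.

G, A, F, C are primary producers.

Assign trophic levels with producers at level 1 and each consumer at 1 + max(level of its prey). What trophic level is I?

C is a producer → level 1.
I eats C → level 2.

Trophic level 2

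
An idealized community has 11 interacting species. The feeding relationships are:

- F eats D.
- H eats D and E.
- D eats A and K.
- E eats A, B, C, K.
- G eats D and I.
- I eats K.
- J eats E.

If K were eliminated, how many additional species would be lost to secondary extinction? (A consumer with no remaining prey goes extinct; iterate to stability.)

Remove K.
Round 1: I (all prey gone) → extinct.
No further losses. Total secondary extinctions: 1.

1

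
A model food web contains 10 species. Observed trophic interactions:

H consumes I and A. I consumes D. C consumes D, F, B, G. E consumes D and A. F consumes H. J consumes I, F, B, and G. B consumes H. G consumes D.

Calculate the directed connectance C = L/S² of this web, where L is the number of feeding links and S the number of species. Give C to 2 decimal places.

C = 0.16

The web has S = 10 species and L = 16 feeding links.
C = L / S² = 16 / 100 = 0.1600 ≈ 0.16.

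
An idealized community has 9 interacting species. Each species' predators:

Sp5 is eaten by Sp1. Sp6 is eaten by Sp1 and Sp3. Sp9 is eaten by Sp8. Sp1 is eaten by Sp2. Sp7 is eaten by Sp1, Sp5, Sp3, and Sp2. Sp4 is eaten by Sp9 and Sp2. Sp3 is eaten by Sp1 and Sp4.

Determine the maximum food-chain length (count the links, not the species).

4 links

One longest chain: Sp7 → Sp3 → Sp4 → Sp9 → Sp8.
It has 5 species and 4 links.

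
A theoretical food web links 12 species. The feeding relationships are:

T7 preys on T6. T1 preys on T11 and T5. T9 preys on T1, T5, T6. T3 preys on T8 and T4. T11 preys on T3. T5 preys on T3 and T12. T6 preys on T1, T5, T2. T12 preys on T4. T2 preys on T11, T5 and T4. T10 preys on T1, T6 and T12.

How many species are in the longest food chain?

6 species

One longest chain: T4 → T12 → T5 → T1 → T6 → T10.
It has 6 species and 5 links.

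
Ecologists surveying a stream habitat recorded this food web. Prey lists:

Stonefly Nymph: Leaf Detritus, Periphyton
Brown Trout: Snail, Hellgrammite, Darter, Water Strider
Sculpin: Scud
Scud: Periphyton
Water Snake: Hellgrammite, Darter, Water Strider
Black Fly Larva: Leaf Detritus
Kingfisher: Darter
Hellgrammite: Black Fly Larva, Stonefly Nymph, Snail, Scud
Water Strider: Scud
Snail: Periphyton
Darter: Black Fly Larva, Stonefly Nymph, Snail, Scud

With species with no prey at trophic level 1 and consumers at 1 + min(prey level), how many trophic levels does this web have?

4

Basal resources (level 1): Leaf Detritus, Periphyton.
Following each consumer down to its lowest-level prey: Leaf Detritus → Black Fly Larva → Darter → Water Snake (levels 1 through 4).
All prey of Water Snake (Darter 3, Water Strider 3, Hellgrammite 3) are at level 3 or above, so Water Snake is at level 1 + 3 = 4.
Every consumer has at least one prey at level 3 or below, so none exceeds level 4.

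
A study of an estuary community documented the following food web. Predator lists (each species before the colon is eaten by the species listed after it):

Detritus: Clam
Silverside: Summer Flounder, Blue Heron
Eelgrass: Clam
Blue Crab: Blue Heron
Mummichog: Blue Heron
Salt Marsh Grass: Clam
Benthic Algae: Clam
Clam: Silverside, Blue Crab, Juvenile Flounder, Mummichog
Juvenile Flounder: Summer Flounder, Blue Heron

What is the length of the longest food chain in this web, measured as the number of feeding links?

One longest chain: Detritus → Clam → Silverside → Summer Flounder.
It has 4 species and 3 links.

3 links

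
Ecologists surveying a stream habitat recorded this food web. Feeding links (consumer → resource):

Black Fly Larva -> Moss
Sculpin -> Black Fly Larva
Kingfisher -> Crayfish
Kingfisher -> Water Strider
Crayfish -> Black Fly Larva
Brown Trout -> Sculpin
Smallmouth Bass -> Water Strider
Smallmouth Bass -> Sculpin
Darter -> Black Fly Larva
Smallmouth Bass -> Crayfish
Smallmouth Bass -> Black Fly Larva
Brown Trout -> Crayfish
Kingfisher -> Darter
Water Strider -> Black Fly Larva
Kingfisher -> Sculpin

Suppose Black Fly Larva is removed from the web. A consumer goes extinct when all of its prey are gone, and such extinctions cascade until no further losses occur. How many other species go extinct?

7

Remove Black Fly Larva.
Round 1: Water Strider (all prey gone), Crayfish (all prey gone), Darter (all prey gone), Sculpin (all prey gone) → extinct.
Round 2: Brown Trout (all prey gone), Smallmouth Bass (all prey gone), Kingfisher (all prey gone) → extinct.
No further losses. Total secondary extinctions: 7.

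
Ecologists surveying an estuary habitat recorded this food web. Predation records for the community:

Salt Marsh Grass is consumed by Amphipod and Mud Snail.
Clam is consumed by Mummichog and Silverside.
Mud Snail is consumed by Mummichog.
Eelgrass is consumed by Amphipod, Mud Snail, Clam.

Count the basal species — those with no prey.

Basal species (no prey listed): Eelgrass, Salt Marsh Grass.
Count: 2.

2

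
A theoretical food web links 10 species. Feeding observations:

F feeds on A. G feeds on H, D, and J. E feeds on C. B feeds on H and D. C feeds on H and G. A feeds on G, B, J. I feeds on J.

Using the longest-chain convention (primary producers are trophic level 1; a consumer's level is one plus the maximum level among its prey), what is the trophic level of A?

H is a producer → level 1.
G eats H (level 1); other prey at levels: J 1, D 1 → level 2.
A eats G (level 2); other prey at levels: J 1, B 2 → level 3.

Trophic level 3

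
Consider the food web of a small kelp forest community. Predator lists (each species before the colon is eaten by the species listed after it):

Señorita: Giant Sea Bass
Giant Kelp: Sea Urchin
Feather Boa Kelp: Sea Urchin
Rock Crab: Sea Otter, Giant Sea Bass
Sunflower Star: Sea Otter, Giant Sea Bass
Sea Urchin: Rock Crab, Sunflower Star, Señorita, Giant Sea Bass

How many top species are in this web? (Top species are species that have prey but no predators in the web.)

2

Top species (has prey, but nothing eats it): Sea Otter, Giant Sea Bass.
Count: 2.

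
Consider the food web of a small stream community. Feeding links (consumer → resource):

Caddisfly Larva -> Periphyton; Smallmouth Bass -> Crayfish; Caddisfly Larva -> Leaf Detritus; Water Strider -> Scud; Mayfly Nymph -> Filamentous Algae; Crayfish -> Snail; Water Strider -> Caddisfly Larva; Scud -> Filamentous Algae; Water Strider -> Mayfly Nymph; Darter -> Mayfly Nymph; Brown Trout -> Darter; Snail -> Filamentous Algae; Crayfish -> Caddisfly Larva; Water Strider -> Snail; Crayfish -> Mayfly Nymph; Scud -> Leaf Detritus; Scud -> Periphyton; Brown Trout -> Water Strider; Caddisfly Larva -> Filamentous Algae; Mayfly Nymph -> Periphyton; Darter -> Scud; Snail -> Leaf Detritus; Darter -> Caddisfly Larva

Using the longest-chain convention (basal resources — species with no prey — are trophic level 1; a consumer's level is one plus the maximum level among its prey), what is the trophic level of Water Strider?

Filamentous Algae has no prey (basal) → level 1.
Snail eats Filamentous Algae (level 1); other prey at levels: Leaf Detritus 1 → level 2.
Water Strider eats Snail (level 2); other prey at levels: Scud 2, Caddisfly Larva 2, Mayfly Nymph 2 → level 3.

Trophic level 3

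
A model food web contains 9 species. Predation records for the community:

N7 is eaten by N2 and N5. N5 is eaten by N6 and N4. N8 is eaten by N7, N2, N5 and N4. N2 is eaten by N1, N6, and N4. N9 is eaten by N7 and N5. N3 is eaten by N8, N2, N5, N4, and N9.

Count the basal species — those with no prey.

1

Basal species (no prey listed): N3.
Count: 1.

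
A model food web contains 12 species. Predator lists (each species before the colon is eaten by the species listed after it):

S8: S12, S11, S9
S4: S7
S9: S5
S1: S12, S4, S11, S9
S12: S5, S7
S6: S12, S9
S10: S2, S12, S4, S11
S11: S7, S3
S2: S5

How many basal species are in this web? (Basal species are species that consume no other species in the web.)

4

Basal species (no prey listed): S10, S8, S6, S1.
Count: 4.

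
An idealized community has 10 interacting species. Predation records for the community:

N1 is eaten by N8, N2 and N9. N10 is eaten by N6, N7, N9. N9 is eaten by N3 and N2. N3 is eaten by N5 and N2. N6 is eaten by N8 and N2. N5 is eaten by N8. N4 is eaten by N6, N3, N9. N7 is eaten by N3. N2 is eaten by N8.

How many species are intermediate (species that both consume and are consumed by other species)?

Intermediate species (has both prey and predators): N7, N6, N9, N3, N5, N2.
Count: 6.

6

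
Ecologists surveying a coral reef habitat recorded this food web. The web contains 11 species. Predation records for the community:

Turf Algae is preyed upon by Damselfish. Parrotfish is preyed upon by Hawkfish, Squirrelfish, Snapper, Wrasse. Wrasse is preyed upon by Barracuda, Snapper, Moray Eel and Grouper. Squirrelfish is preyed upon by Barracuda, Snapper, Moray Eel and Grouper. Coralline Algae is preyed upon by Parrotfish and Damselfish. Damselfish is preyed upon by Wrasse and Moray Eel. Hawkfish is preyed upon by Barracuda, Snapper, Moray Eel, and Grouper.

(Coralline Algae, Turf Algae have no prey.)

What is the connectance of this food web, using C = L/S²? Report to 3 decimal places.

The web has S = 11 species and L = 21 feeding links.
C = L / S² = 21 / 121 = 0.1736 ≈ 0.174.

C = 0.174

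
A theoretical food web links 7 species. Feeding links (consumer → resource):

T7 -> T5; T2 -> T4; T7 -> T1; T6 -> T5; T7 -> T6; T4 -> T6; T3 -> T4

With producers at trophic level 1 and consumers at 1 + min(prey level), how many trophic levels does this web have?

4

Producers (level 1): T1, T5.
Following each consumer down to its lowest-level prey: T5 → T6 → T4 → T3 (levels 1 through 4).
All prey of T3 (T4 3) are at level 3 or above, so T3 is at level 1 + 3 = 4.
Every consumer has at least one prey at level 3 or below, so none exceeds level 4.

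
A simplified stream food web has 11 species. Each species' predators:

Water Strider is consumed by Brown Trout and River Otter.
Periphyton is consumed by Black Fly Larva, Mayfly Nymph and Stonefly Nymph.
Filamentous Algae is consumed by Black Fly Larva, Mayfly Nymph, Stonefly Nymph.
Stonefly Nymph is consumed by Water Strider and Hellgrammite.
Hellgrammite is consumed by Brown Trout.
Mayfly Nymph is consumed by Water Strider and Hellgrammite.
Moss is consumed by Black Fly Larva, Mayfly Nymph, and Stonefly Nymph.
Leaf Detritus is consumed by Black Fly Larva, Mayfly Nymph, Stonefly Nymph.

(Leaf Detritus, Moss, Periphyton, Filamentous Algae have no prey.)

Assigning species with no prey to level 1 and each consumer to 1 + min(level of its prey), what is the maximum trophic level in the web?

Basal resources (level 1): Leaf Detritus, Moss, Periphyton, Filamentous Algae.
Following each consumer down to its lowest-level prey: Leaf Detritus → Mayfly Nymph → Hellgrammite → Brown Trout (levels 1 through 4).
All prey of Brown Trout (Hellgrammite 3, Water Strider 3) are at level 3 or above, so Brown Trout is at level 1 + 3 = 4.
Every consumer has at least one prey at level 3 or below, so none exceeds level 4.

4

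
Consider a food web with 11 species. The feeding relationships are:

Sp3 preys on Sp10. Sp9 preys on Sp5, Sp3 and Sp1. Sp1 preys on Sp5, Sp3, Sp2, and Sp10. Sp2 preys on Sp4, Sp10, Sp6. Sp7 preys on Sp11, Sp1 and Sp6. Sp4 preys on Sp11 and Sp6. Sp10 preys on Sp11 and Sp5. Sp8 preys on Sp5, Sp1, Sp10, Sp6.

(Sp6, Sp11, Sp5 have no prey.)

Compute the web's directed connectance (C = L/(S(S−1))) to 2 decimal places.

The web has S = 11 species and L = 22 feeding links.
C = L / (S(S−1)) = 22 / 110 = 0.2000 ≈ 0.20.

C = 0.20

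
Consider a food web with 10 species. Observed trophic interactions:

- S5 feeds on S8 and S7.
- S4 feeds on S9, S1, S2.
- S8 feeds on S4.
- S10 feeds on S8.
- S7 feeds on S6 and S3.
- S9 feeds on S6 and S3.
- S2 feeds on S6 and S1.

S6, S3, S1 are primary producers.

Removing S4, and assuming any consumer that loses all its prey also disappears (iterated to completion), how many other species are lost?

2

Remove S4.
Round 1: S8 (all prey gone) → extinct.
Round 2: S10 (all prey gone) → extinct.
No further losses. Total secondary extinctions: 2.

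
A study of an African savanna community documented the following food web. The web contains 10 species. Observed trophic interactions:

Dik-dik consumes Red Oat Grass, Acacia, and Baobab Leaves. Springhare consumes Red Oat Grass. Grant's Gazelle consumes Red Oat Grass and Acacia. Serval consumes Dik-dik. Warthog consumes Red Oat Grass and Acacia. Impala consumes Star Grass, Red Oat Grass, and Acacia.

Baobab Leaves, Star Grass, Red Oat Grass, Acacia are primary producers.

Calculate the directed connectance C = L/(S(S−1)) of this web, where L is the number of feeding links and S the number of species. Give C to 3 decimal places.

The web has S = 10 species and L = 12 feeding links.
C = L / (S(S−1)) = 12 / 90 = 0.1333 ≈ 0.133.

C = 0.133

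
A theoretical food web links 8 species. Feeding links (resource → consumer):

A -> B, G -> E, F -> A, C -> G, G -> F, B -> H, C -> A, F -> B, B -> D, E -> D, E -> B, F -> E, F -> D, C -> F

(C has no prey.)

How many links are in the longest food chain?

5 links

One longest chain: C → G → F → A → B → D.
It has 6 species and 5 links.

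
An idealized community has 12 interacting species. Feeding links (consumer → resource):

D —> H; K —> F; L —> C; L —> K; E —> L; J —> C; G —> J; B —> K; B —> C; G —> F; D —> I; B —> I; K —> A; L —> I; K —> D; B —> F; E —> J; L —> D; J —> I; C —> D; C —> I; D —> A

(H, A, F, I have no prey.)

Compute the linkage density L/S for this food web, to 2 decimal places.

There are L = 22 links among S = 12 species.
L/S = 22/12 = 1.8333 ≈ 1.83.

L/S = 1.83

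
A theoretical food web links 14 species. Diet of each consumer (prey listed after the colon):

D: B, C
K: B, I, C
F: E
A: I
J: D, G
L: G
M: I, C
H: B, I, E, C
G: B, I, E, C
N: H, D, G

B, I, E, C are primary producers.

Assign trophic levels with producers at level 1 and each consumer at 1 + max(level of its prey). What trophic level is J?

Trophic level 3

B is a producer → level 1.
D eats B (level 1); other prey at levels: C 1 → level 2.
J eats D (level 2); other prey at levels: G 2 → level 3.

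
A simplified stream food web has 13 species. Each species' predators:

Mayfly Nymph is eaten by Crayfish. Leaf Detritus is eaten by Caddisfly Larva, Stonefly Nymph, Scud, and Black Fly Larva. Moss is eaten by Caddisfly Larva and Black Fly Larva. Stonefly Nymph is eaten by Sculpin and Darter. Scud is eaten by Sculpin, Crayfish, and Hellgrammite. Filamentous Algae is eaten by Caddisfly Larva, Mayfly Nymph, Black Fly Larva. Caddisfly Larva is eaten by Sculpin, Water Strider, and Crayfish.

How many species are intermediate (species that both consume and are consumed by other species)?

Intermediate species (has both prey and predators): Caddisfly Larva, Mayfly Nymph, Scud, Stonefly Nymph.
Count: 4.

4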